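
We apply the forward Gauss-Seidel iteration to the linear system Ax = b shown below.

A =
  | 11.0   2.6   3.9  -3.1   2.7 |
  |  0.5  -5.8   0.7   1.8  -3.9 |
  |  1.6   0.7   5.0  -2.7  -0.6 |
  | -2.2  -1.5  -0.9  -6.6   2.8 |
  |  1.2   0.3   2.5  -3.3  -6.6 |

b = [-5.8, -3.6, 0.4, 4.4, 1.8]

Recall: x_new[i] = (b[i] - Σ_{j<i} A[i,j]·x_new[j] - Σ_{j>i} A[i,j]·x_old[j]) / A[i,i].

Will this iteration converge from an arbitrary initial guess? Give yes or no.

yes

Let D = diag(11, -5.8, 5, -6.6, -6.6); L, U the strict triangles.
T_GS = -(D+L)⁻¹U: row 0 first, T[0,2] = -(3.9)/(11) = -0.3545; later rows by forward substitution.
  T[0,:] = [+0.0000, -0.2364, -0.3545, +0.2818, -0.2455]
  T[1,:] = [+0.0000, -0.0204, +0.0901, +0.3346, -0.6936]
  T[2,:] = [+0.0000, +0.0785, +0.1008, +0.4030, +0.2956]
  T[3,:] = [+0.0000, +0.0727, +0.0839, -0.2249, +0.6234]
  T[4,:] = [+0.0000, -0.0505, -0.0641, +0.3316, -0.2759]
moduli |λ_i(T)| = 0.7911, 0.2418, 0.1662, 0.0374, 0.0000.
ρ(T) = max|λ| = 0.7911; 0.7911 < 1: convergent.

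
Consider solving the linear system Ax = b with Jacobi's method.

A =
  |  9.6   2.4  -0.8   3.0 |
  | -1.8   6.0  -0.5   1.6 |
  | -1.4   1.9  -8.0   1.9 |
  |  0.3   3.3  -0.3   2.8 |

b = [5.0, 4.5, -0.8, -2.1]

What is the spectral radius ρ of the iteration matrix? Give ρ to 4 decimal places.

0.6448

A = D + L + U where D = diag(9.6, 6, -8, 2.8).
T_J = -D⁻¹(L+U): T[0,2] = -(-0.8)/(9.6) = +0.0833; T[0,0] = 0.
  T[0,:] = [+0.0000  -0.2500  +0.0833  -0.3125]
  T[1,:] = [+0.3000  +0.0000  +0.0833  -0.2667]
  T[2,:] = [-0.1750  +0.2375  +0.0000  +0.2375]
  T[3,:] = [-0.1071  -1.1786  +0.1071  +0.0000]
|eigenvalues of T|: 0.6448, 0.4146, 0.4146, 0.0819.
ρ(T) = max|λ| = 0.6448; 0.6448 < 1 ⇒ converges.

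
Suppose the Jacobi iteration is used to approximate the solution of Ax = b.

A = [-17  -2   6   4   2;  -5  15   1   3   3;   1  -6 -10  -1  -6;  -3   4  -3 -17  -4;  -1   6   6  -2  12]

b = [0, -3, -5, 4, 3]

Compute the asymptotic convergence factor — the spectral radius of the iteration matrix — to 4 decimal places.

0.8849

Diagonal D = diag(-17, 15, -10, -17, 12); L, U strict lower/upper.
Jacobi T = -D⁻¹(L+U): T[4,0] = -(-1)/(12) = +0.0833; T[4,4] = 0.
  T[0,:] = [+0.0000, -0.1176, +0.3529, +0.2353, +0.1176]
  T[1,:] = [+0.3333, +0.0000, -0.0667, -0.2000, -0.2000]
  T[2,:] = [+0.1000, -0.6000, +0.0000, -0.1000, -0.6000]
  T[3,:] = [-0.1765, +0.2353, -0.1765, +0.0000, -0.2353]
  T[4,:] = [+0.0833, -0.5000, -0.5000, +0.1667, +0.0000]
|roots of det(T-λI)|: 0.8849, 0.4916, 0.4641, 0.4641, 0.2008.
ρ(T) = max|λ| = 0.8849; 0.8849 < 1, so it converges for any x₀.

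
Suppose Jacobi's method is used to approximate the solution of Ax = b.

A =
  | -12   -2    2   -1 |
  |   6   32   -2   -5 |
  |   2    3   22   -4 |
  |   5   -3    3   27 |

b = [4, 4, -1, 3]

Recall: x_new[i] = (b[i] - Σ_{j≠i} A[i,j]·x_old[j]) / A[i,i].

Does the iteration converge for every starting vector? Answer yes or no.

Diagonal D = diag(-12, 32, 22, 27); L, U strict lower/upper.
T_J = -D⁻¹(L+U): T[3,0] = -(5)/(27) = -0.1852; T[3,3] = 0.
  T[0,:] = [+0.0000  -0.1667  +0.1667  -0.0833]
  T[1,:] = [-0.1875  +0.0000  +0.0625  +0.1562]
  T[2,:] = [-0.0909  -0.1364  +0.0000  +0.1818]
  T[3,:] = [-0.1852  +0.1111  -0.1111  +0.0000]
|λ(T)| sorted: 0.2700, 0.1865, 0.1865, 0.1521.
ρ = 0.2700; 0.2700 < 1 ⇒ converges.

yes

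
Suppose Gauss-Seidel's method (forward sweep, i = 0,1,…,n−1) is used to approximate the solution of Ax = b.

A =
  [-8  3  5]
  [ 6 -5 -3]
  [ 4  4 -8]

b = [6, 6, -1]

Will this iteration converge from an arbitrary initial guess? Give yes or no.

yes

Let D = diag(-8, -5, -8); L, U the strict triangles.
T_GS = -(D+L)⁻¹U: row 0 first, T[0,2] = -(5)/(-8) = +0.6250; later rows by forward substitution.
  T[0,:] = [+0.0000, +0.3750, +0.6250]
  T[1,:] = [+0.0000, +0.4500, +0.1500]
  T[2,:] = [+0.0000, +0.4125, +0.3875]
moduli |λ_i(T)| = 0.6695, 0.1680, 0.0000.
ρ = 0.6695; 0.6695 < 1: convergent.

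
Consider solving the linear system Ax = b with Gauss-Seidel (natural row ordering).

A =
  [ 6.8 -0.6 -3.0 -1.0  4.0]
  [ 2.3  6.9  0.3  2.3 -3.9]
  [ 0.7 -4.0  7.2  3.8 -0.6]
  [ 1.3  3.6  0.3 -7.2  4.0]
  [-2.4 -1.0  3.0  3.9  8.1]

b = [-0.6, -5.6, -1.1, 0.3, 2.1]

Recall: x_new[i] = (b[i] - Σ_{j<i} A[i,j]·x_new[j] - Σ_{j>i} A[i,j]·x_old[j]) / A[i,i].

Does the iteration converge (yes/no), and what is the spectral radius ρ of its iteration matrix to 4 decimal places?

no, ρ = 1.2394

Write A = D+L+U with D = diag(6.8, 6.9, 7.2, -7.2, 8.1).
Gauss-Seidel: T = -(D+L)⁻¹U, row 0 first, T[0,3] = -(-1)/(6.8) = +0.1471; later rows by forward substitution.
  T[0,:] = [+0.0000, +0.0882, +0.4412, +0.1471, -0.5882]
  T[1,:] = [+0.0000, -0.0294, -0.1905, -0.3824, +0.7613]
  T[2,:] = [+0.0000, -0.0249, -0.1487, -0.7545, +0.5635]
  T[3,:] = [+0.0000, +0.0002, -0.0218, -0.1961, +0.8535]
  T[4,:] = [+0.0000, +0.0317, +0.1728, +0.3702, -0.6999]
moduli |λ_i(T)| = 1.2394, 0.2158, 0.2158, 0.0058, 0.0000.
ρ(T) = max|λ| = 1.2394; 1.2394 > 1, so it fails to converge.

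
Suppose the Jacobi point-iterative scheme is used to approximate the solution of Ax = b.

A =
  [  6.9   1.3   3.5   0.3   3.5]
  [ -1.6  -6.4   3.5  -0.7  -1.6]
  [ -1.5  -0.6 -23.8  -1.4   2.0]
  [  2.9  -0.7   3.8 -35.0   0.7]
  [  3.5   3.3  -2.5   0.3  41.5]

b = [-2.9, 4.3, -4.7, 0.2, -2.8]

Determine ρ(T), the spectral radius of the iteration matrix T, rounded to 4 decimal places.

0.3630

Let D = diag(6.9, -6.4, -23.8, -35, 41.5); L, U the strict triangles.
Jacobi: T = -D⁻¹(L+U), T[2,0] = -(-1.5)/(-23.8) = -0.0630; T[2,2] = 0.
  T[0,:] = [+0.0000  -0.1884  -0.5072  -0.0435  -0.5072]
  T[1,:] = [-0.2500  +0.0000  +0.5469  -0.1094  -0.2500]
  T[2,:] = [-0.0630  -0.0252  +0.0000  -0.0588  +0.0840]
  T[3,:] = [+0.0829  -0.0200  +0.1086  +0.0000  +0.0200]
  T[4,:] = [-0.0843  -0.0795  +0.0602  -0.0072  +0.0000]
|eigenvalues of T|: 0.3630, 0.2991, 0.2030, 0.1259, 0.1259.
ρ = 0.3630; 0.3630 < 1 ⇒ converges.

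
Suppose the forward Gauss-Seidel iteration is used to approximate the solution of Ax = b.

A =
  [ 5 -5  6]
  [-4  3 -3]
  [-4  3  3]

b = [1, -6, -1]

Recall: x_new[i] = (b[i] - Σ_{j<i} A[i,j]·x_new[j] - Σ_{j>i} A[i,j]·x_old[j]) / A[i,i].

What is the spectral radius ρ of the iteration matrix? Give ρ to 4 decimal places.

1.3333

Diagonal D = diag(5, 3, 3); L, U strict lower/upper.
Gauss-Seidel: T = -(D+L)⁻¹U, row 0 first, T[0,1] = -(-5)/(5) = +1.0000; later rows by forward substitution.
  T[0,:] = [+0.0000, +1.0000, -1.2000]
  T[1,:] = [+0.0000, +1.3333, -0.6000]
  T[2,:] = [+0.0000, +0.0000, -1.0000]
|roots of det(T-λI)|: 1.3333, 1.0000, 0.0000.
ρ = 1.3333; 1.3333 > 1, so it fails to converge.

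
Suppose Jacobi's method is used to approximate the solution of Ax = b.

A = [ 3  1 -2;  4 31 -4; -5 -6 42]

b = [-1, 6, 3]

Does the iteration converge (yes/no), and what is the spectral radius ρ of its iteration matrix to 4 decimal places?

yes, ρ = 0.4262

Let D = diag(3, 31, 42); L, U the strict triangles.
T_J = -D⁻¹(L+U): T[2,0] = -(-5)/(42) = +0.1190; T[2,2] = 0.
  T[0,:] = [+0.0000  -0.3333  +0.6667]
  T[1,:] = [-0.1290  +0.0000  +0.1290]
  T[2,:] = [+0.1190  +0.1429  +0.0000]
|roots of det(T-λI)|: 0.4262, 0.2807, 0.1455.
spectral radius ρ = 0.4262; 0.4262 < 1, so it converges for any x₀.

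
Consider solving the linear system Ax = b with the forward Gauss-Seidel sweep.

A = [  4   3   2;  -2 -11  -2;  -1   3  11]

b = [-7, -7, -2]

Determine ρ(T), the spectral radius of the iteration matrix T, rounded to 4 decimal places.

0.1833

Split A = D + L + U, D = diag(4, -11, 11).
GS T = -(D+L)⁻¹U: row 0 first, T[0,1] = -(3)/(4) = -0.7500; later rows by forward substitution.
  T[0,:] = [+0.0000 -0.7500 -0.5000]
  T[1,:] = [+0.0000 +0.1364 -0.0909]
  T[2,:] = [+0.0000 -0.1054 -0.0207]
eigenvalue magnitudes: 0.1833, 0.0676, 0.0000.
ρ = 0.1833; 0.1833 < 1 ⇒ converges.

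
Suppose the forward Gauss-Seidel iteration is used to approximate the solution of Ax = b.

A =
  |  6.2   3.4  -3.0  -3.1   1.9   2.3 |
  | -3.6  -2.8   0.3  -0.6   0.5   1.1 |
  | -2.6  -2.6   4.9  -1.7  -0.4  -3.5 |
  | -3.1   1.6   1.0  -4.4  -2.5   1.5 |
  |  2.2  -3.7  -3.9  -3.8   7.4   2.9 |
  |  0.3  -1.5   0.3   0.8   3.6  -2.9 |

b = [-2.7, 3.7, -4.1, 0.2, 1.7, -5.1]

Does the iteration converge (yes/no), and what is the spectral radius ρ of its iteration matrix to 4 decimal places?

Let D = diag(6.2, -2.8, 4.9, -4.4, 7.4, -2.9); L, U the strict triangles.
GS T = -(D+L)⁻¹U: row 0 first, T[0,3] = -(-3.1)/(6.2) = +0.5000; later rows by forward substitution.
  T[0,:] = [+0.0000, -0.5484, +0.4839, +0.5000, -0.3065, -0.3710]
  T[1,:] = [+0.0000, +0.7051, -0.5150, -0.8571, +0.5726, +0.8698]
  T[2,:] = [+0.0000, +0.0831, -0.0165, +0.1574, +0.2228, +0.9790]
  T[3,:] = [+0.0000, +0.6616, -0.5319, -0.6282, -0.0934, +1.1411]
  T[4,:] = [+0.0000, +0.8991, -0.6832, -0.8168, +0.4469, +1.2552]
  T[5,:] = [+0.0000, +0.8859, -0.6801, -0.6759, +0.2242, +1.4860]
|eigenvalues of T|: 1.3117, 0.4053, 0.4053, 0.1197, 0.0182, 0.0000.
ρ(T) = max|λ| = 1.3117; 1.3117 > 1 ⇒ diverges.

no, ρ = 1.3117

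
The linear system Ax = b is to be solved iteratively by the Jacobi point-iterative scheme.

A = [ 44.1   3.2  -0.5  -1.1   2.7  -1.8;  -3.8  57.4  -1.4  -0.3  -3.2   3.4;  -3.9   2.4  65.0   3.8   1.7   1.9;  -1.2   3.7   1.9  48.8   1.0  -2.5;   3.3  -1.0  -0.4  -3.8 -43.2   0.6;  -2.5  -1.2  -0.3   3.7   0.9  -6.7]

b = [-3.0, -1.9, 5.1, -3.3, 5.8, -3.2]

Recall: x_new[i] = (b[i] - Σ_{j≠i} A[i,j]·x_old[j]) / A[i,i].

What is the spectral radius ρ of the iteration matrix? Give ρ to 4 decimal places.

0.1721

A = D + L + U where D = diag(44.1, 57.4, 65, 48.8, -43.2, -6.7).
Jacobi T = -D⁻¹(L+U): T[1,2] = -(-1.4)/(57.4) = +0.0244; T[1,1] = 0.
  T[0,:] = [+0.0000  -0.0726  +0.0113  +0.0249  -0.0612  +0.0408]
  T[1,:] = [+0.0662  +0.0000  +0.0244  +0.0052  +0.0557  -0.0592]
  T[2,:] = [+0.0600  -0.0369  +0.0000  -0.0585  -0.0262  -0.0292]
  T[3,:] = [+0.0246  -0.0758  -0.0389  +0.0000  -0.0205  +0.0512]
  T[4,:] = [+0.0764  -0.0231  -0.0093  -0.0880  +0.0000  +0.0139]
  T[5,:] = [-0.3731  -0.1791  -0.0448  +0.5522  +0.1343  +0.0000]
eigenvalue magnitudes: 0.1721, 0.1244, 0.1244, 0.0700, 0.0700, 0.0251.
spectral radius ρ = 0.1721; 0.1721 < 1, so it converges for any x₀.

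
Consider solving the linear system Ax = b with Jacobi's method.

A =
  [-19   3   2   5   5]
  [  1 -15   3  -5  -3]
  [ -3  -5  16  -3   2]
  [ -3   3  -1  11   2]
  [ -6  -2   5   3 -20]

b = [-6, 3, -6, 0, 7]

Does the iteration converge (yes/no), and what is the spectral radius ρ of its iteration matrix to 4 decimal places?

Split A = D + L + U, D = diag(-19, -15, 16, 11, -20).
Jacobi: T = -D⁻¹(L+U), T[4,0] = -(-6)/(-20) = -0.3000; T[4,4] = 0.
  T[0,:] = [+0.0000  +0.1579  +0.1053  +0.2632  +0.2632]
  T[1,:] = [+0.0667  +0.0000  +0.2000  -0.3333  -0.2000]
  T[2,:] = [+0.1875  +0.3125  +0.0000  +0.1875  -0.1250]
  T[3,:] = [+0.2727  -0.2727  +0.0909  +0.0000  -0.1818]
  T[4,:] = [-0.3000  -0.1000  +0.2500  +0.1500  +0.0000]
eigenvalue magnitudes: 0.5066, 0.3559, 0.3559, 0.3445, 0.3445.
ρ(T) = max|λ| = 0.5066; 0.5066 < 1 ⇒ converges.

yes, ρ = 0.5066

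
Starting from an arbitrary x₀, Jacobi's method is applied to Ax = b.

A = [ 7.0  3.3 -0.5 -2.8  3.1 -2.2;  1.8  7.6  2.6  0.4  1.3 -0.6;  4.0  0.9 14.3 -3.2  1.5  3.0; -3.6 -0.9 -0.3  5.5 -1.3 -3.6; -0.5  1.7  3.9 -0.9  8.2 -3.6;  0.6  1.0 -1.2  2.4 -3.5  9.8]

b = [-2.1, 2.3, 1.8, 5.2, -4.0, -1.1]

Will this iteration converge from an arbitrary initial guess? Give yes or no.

Let D = diag(7, 7.6, 14.3, 5.5, 8.2, 9.8); L, U the strict triangles.
T_J = -D⁻¹(L+U): T[1,4] = -(1.3)/(7.6) = -0.1711; T[1,1] = 0.
  T[0,:] = [+0.0000 -0.4714 +0.0714 +0.4000 -0.4429 +0.3143]
  T[1,:] = [-0.2368 +0.0000 -0.3421 -0.0526 -0.1711 +0.0789]
  T[2,:] = [-0.2797 -0.0629 +0.0000 +0.2238 -0.1049 -0.2098]
  T[3,:] = [+0.6545 +0.1636 +0.0545 +0.0000 +0.2364 +0.6545]
  T[4,:] = [+0.0610 -0.2073 -0.4756 +0.1098 +0.0000 +0.4390]
  T[5,:] = [-0.0612 -0.1020 +0.1224 -0.2449 +0.3571 +0.0000]
eigenvalue magnitudes: 0.9063, 0.5215, 0.4103, 0.4103, 0.2559, 0.2559.
spectral radius ρ = 0.9063; 0.9063 < 1, so it converges for any x₀.

yes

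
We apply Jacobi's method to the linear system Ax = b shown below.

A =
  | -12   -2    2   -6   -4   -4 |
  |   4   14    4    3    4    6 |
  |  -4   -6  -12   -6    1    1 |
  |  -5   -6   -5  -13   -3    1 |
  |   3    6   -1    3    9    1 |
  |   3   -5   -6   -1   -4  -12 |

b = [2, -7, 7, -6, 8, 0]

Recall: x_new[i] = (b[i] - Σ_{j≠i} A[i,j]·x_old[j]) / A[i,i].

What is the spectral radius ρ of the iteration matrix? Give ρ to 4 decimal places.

1.3088

Write A = D+L+U with D = diag(-12, 14, -12, -13, 9, -12).
T_J = -D⁻¹(L+U): T[5,0] = -(3)/(-12) = +0.2500; T[5,5] = 0.
  T[0,:] = [+0.0000, -0.1667, +0.1667, -0.5000, -0.3333, -0.3333]
  T[1,:] = [-0.2857, +0.0000, -0.2857, -0.2143, -0.2857, -0.4286]
  T[2,:] = [-0.3333, -0.5000, +0.0000, -0.5000, +0.0833, +0.0833]
  T[3,:] = [-0.3846, -0.4615, -0.3846, +0.0000, -0.2308, +0.0769]
  T[4,:] = [-0.3333, -0.6667, +0.1111, -0.3333, +0.0000, -0.1111]
  T[5,:] = [+0.2500, -0.4167, -0.5000, -0.0833, -0.3333, +0.0000]
eigenvalue magnitudes: 1.3088, 0.6417, 0.5465, 0.5465, 0.2533, 0.2533.
ρ(T) = max|λ| = 1.3088; 1.3088 > 1: divergent.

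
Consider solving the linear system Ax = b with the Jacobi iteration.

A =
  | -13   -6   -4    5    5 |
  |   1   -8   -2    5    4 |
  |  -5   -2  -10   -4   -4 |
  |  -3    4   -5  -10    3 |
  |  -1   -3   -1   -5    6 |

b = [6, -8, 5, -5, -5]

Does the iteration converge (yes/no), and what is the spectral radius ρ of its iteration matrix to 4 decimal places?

no, ρ = 1.2225

Split A = D + L + U, D = diag(-13, -8, -10, -10, 6).
Jacobi: T = -D⁻¹(L+U), T[4,3] = -(-5)/(6) = +0.8333; T[4,4] = 0.
  T[0,:] = [+0.0000 -0.4615 -0.3077 +0.3846 +0.3846]
  T[1,:] = [+0.1250 +0.0000 -0.2500 +0.6250 +0.5000]
  T[2,:] = [-0.5000 -0.2000 +0.0000 -0.4000 -0.4000]
  T[3,:] = [-0.3000 +0.4000 -0.5000 +0.0000 +0.3000]
  T[4,:] = [+0.1667 +0.5000 +0.1667 +0.8333 +0.0000]
|roots of det(T-λI)|: 1.2225, 0.6571, 0.4534, 0.4534, 0.0925.
ρ(T) = max|λ| = 1.2225; 1.2225 > 1, so it fails to converge.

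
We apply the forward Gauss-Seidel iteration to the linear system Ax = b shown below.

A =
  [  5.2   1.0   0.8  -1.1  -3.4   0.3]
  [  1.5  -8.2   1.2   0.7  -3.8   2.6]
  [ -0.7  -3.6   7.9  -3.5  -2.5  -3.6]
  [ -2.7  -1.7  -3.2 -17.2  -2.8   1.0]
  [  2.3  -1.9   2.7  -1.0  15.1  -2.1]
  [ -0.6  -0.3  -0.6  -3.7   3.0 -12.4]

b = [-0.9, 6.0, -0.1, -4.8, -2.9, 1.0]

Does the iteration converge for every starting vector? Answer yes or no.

yes

A = D + L + U where D = diag(5.2, -8.2, 7.9, -17.2, 15.1, -12.4).
GS T = -(D+L)⁻¹U: row 0 first, T[0,4] = -(-3.4)/(5.2) = +0.6538; later rows by forward substitution.
  T[0,:] = [+0.0000, -0.1923, -0.1538, +0.2115, +0.6538, -0.0577]
  T[1,:] = [+0.0000, -0.0352, +0.1182, +0.1241, -0.3438, +0.3065]
  T[2,:] = [+0.0000, -0.0331, +0.0402, +0.5183, +0.2177, +0.5903]
  T[3,:] = [+0.0000, +0.0398, +0.0050, -0.1419, -0.2720, -0.0729]
  T[4,:] = [+0.0000, +0.0334, +0.0314, -0.1187, -0.1998, +0.0761]
  T[5,:] = [+0.0000, +0.0080, +0.0088, -0.0247, -0.0010, +0.0070]
moduli |λ_i(T)| = 0.3493, 0.1036, 0.0944, 0.0944, 0.0423, 0.0000.
spectral radius ρ = 0.3493; 0.3493 < 1, so it converges for any x₀.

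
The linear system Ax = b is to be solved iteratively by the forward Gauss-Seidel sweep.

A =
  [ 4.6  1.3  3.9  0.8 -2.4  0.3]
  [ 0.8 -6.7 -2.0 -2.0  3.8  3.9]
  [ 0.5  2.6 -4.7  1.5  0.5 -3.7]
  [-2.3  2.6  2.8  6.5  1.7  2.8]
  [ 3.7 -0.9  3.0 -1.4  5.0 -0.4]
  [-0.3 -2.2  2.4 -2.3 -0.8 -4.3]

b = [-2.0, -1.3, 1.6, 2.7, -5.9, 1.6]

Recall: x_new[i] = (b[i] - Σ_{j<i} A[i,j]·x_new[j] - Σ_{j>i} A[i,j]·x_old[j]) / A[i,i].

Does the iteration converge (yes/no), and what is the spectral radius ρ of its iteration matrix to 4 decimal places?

no, ρ = 1.4581

A = D + L + U where D = diag(4.6, -6.7, -4.7, 6.5, 5, -4.3).
GS T = -(D+L)⁻¹U: row 0 first, T[0,1] = -(1.3)/(4.6) = -0.2826; later rows by forward substitution.
  T[0,:] = [+0.0000  -0.2826  -0.8478  -0.1739  +0.5217  -0.0652]
  T[1,:] = [+0.0000  -0.0337  -0.3997  -0.3193  +0.6295  +0.5743]
  T[2,:] = [+0.0000  -0.0487  -0.3113  +0.1240  +0.5101  -0.4765]
  T[3,:] = [+0.0000  -0.0655  -0.0060  +0.0127  -0.5484  -0.4783]
  T[4,:] = [+0.0000  +0.2140  +0.7406  +0.0004  -0.7324  +0.3836]
  T[5,:] = [+0.0000  +0.0050  -0.0447  +0.2378  +0.3559  -0.3707]
|λ(T)| sorted: 1.4581, 0.3550, 0.3550, 0.2303, 0.0009, 0.0000.
spectral radius ρ = 1.4581; 1.4581 > 1, so it fails to converge.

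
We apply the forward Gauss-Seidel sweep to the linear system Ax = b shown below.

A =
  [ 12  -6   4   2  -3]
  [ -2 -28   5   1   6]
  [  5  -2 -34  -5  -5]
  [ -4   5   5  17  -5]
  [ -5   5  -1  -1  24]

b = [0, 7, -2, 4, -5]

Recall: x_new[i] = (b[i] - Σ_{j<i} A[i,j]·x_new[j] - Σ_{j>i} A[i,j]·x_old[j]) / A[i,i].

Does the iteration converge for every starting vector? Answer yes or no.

yes

Write A = D+L+U with D = diag(12, -28, -34, 17, 24).
T_GS = -(D+L)⁻¹U: row 0 first, T[0,4] = -(-3)/(12) = +0.2500; later rows by forward substitution.
  T[0,:] = [+0.0000  +0.5000  -0.3333  -0.1667  +0.2500]
  T[1,:] = [+0.0000  -0.0357  +0.2024  +0.0476  +0.1964]
  T[2,:] = [+0.0000  +0.0756  -0.0609  -0.1744  -0.1218]
  T[3,:] = [+0.0000  +0.1059  -0.1200  -0.0019  +0.3310]
  T[4,:] = [+0.0000  +0.1192  -0.1191  -0.0520  +0.0199]
|λ(T)| sorted: 0.2791, 0.1645, 0.1645, 0.1066, 0.0000.
spectral radius ρ = 0.2791; 0.2791 < 1: convergent.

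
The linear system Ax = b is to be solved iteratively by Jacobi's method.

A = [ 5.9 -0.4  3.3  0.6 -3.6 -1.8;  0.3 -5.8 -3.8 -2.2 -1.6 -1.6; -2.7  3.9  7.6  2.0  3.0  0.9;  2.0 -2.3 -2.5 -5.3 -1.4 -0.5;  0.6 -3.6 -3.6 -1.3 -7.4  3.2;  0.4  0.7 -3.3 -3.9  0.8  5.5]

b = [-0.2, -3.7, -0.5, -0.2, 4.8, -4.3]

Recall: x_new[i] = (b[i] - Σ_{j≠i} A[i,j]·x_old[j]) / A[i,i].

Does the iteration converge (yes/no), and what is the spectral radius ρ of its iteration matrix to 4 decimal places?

A = D + L + U where D = diag(5.9, -5.8, 7.6, -5.3, -7.4, 5.5).
Jacobi T = -D⁻¹(L+U): T[1,3] = -(-2.2)/(-5.8) = -0.3793; T[1,1] = 0.
  T[0,:] = [+0.0000, +0.0678, -0.5593, -0.1017, +0.6102, +0.3051]
  T[1,:] = [+0.0517, +0.0000, -0.6552, -0.3793, -0.2759, -0.2759]
  T[2,:] = [+0.3553, -0.5132, +0.0000, -0.2632, -0.3947, -0.1184]
  T[3,:] = [+0.3774, -0.4340, -0.4717, +0.0000, -0.2642, -0.0943]
  T[4,:] = [+0.0811, -0.4865, -0.4865, -0.1757, +0.0000, +0.4324]
  T[5,:] = [-0.0727, -0.1273, +0.6000, +0.7091, -0.1455, +0.0000]
|roots of det(T-λI)|: 1.1608, 0.6912, 0.6142, 0.6142, 0.3908, 0.0712.
ρ = 1.1608; 1.1608 > 1, so it fails to converge.

no, ρ = 1.1608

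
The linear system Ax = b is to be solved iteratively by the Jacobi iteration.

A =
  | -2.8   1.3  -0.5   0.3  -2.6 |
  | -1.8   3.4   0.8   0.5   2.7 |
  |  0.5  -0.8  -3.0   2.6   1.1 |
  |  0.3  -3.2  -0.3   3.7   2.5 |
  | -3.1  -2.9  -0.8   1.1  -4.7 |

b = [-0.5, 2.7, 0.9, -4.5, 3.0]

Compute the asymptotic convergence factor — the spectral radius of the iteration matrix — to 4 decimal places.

1.1771

Write A = D+L+U with D = diag(-2.8, 3.4, -3, 3.7, -4.7).
Jacobi T = -D⁻¹(L+U): T[3,2] = -(-0.3)/(3.7) = +0.0811; T[3,3] = 0.
  T[0,:] = [+0.0000 +0.4643 -0.1786 +0.1071 -0.9286]
  T[1,:] = [+0.5294 +0.0000 -0.2353 -0.1471 -0.7941]
  T[2,:] = [+0.1667 -0.2667 +0.0000 +0.8667 +0.3667]
  T[3,:] = [-0.0811 +0.8649 +0.0811 +0.0000 -0.6757]
  T[4,:] = [-0.6596 -0.6170 -0.1702 +0.2340 +0.0000]
|eigenvalues of T|: 1.1771, 0.7071, 0.7071, 0.3233, 0.2143.
ρ = 1.1771; 1.1771 > 1 ⇒ diverges.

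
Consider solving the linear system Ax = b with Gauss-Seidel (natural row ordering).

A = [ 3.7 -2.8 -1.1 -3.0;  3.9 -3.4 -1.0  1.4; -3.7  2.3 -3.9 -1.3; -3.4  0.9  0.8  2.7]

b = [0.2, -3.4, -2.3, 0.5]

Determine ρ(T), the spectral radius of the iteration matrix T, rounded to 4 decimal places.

1.6907

Split A = D + L + U, D = diag(3.7, -3.4, -3.9, 2.7).
GS T = -(D+L)⁻¹U: row 0 first, T[0,3] = -(-3)/(3.7) = +0.8108; later rows by forward substitution.
  T[0,:] = [+0.0000 +0.7568 +0.2973 +0.8108]
  T[1,:] = [+0.0000 +0.8680 +0.0469 +1.3418]
  T[2,:] = [+0.0000 -0.2060 -0.2544 -0.3112]
  T[3,:] = [+0.0000 +0.7246 +0.4341 +0.6660]
moduli |λ_i(T)| = 1.6907, 0.2351, 0.2351, 0.0000.
spectral radius ρ = 1.6907; 1.6907 > 1 ⇒ diverges.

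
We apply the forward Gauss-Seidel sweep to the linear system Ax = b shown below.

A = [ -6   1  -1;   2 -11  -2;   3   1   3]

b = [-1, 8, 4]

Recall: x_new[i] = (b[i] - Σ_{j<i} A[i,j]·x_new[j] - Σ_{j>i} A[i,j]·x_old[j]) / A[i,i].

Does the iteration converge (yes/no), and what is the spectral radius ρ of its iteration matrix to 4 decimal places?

A = D + L + U where D = diag(-6, -11, 3).
Gauss-Seidel: T = -(D+L)⁻¹U, row 0 first, T[0,1] = -(1)/(-6) = +0.1667; later rows by forward substitution.
  T[0,:] = [+0.0000 +0.1667 -0.1667]
  T[1,:] = [+0.0000 +0.0303 -0.2121]
  T[2,:] = [+0.0000 -0.1768 +0.2374]
|eigenvalues of T|: 0.3534, 0.0857, 0.0000.
ρ(T) = max|λ| = 0.3534; 0.3534 < 1 ⇒ converges.

yes, ρ = 0.3534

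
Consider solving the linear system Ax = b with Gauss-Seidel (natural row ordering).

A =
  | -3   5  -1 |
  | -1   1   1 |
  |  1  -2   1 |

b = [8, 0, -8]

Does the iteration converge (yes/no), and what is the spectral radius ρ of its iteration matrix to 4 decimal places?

Write A = D+L+U with D = diag(-3, 1, 1).
Gauss-Seidel: T = -(D+L)⁻¹U, row 0 first, T[0,1] = -(5)/(-3) = +1.6667; later rows by forward substitution.
  T[0,:] = [+0.0000 +1.6667 -0.3333]
  T[1,:] = [+0.0000 +1.6667 -1.3333]
  T[2,:] = [+0.0000 +1.6667 -2.3333]
|λ(T)| sorted: 1.6667, 1.0000, 0.0000.
ρ(T) = max|λ| = 1.6667; 1.6667 > 1 ⇒ diverges.

no, ρ = 1.6667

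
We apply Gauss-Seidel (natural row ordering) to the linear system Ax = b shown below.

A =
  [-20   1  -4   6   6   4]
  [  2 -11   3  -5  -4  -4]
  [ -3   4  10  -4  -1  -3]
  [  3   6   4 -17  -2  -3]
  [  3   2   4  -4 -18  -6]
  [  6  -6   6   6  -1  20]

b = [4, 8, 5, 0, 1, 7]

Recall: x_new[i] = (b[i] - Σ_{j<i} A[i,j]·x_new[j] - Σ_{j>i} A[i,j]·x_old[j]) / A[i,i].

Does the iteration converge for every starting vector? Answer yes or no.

A = D + L + U where D = diag(-20, -11, 10, -17, -18, 20).
T_GS = -(D+L)⁻¹U: row 0 first, T[0,5] = -(4)/(-20) = +0.2000; later rows by forward substitution.
  T[0,:] = [+0.0000, +0.0500, -0.2000, +0.3000, +0.3000, +0.2000]
  T[1,:] = [+0.0000, +0.0091, +0.2364, -0.4000, -0.3091, -0.3273]
  T[2,:] = [+0.0000, +0.0114, -0.1545, +0.6500, +0.3136, +0.4909]
  T[3,:] = [+0.0000, +0.0147, +0.0118, +0.0647, -0.1000, -0.1412]
  T[4,:] = [+0.0000, +0.0086, -0.0440, +0.1356, +0.1076, -0.1959]
  T[5,:] = [+0.0000, -0.0197, +0.1715, -0.4176, -0.2414, -0.2729]
moduli |λ_i(T)| = 0.6514, 0.1666, 0.1666, 0.0749, 0.0474, 0.0000.
ρ = 0.6514; 0.6514 < 1: convergent.

yes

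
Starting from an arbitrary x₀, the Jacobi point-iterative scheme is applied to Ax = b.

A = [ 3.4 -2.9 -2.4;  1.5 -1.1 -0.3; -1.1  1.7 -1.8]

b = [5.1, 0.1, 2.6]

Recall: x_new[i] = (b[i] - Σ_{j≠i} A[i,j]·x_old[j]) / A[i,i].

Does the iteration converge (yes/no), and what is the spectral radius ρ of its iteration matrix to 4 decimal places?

Write A = D+L+U with D = diag(3.4, -1.1, -1.8).
Jacobi: T = -D⁻¹(L+U), T[1,0] = -(1.5)/(-1.1) = +1.3636; T[1,1] = 0.
  T[0,:] = [+0.0000 +0.8529 +0.7059]
  T[1,:] = [+1.3636 +0.0000 -0.2727]
  T[2,:] = [-0.6111 +0.9444 +0.0000]
|roots of det(T-λI)|: 1.1712, 0.9474, 0.9474.
ρ(T) = max|λ| = 1.1712; 1.1712 > 1: divergent.

no, ρ = 1.1712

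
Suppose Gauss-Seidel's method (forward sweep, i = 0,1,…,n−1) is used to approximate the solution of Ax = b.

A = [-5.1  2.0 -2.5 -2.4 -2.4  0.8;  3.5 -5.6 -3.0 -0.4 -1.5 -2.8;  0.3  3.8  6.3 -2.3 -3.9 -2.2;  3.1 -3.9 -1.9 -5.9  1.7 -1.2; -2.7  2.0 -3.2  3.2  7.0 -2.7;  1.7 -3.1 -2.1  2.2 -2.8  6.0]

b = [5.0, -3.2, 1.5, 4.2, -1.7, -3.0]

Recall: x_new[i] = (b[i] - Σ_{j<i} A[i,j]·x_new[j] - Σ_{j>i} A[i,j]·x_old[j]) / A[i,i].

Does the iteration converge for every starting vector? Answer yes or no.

no

A = D + L + U where D = diag(-5.1, -5.6, 6.3, -5.9, 7, 6).
T_GS = -(D+L)⁻¹U: row 0 first, T[0,2] = -(-2.5)/(-5.1) = -0.4902; later rows by forward substitution.
  T[0,:] = [+0.0000 +0.3922 -0.4902 -0.4706 -0.4706 +0.1569]
  T[1,:] = [+0.0000 +0.2451 -0.8421 -0.3655 -0.5620 -0.4020]
  T[2,:] = [+0.0000 -0.1665 +0.5313 +0.6080 +0.9804 +0.5842]
  T[3,:] = [+0.0000 +0.0977 +0.1280 -0.2014 +0.0966 -0.0434]
  T[4,:] = [+0.0000 -0.0395 +0.2359 +0.2929 +0.3831 +0.8480]
  T[5,:] = [+0.0000 -0.0970 -0.0471 +0.3678 +0.3295 +0.3640]
moduli |λ_i(T)| = 1.3662, 0.3687, 0.3294, 0.1231, 0.1182, 0.0000.
ρ = 1.3662; 1.3662 > 1 ⇒ diverges.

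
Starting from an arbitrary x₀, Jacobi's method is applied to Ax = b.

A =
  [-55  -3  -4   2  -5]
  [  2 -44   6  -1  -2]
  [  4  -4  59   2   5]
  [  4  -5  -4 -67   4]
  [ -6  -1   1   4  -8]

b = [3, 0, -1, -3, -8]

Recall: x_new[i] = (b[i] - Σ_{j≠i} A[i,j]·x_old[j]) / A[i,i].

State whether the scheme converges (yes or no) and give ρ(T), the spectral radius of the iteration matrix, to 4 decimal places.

yes, ρ = 0.3262

A = D + L + U where D = diag(-55, -44, 59, -67, -8).
T_J = -D⁻¹(L+U): T[2,3] = -(2)/(59) = -0.0339; T[2,2] = 0.
  T[0,:] = [+0.0000 -0.0545 -0.0727 +0.0364 -0.0909]
  T[1,:] = [+0.0455 +0.0000 +0.1364 -0.0227 -0.0455]
  T[2,:] = [-0.0678 +0.0678 +0.0000 -0.0339 -0.0847]
  T[3,:] = [+0.0597 -0.0746 -0.0597 +0.0000 +0.0597]
  T[4,:] = [-0.7500 -0.1250 +0.1250 +0.5000 +0.0000]
|λ(T)| sorted: 0.3262, 0.2641, 0.1901, 0.0851, 0.0429.
spectral radius ρ = 0.3262; 0.3262 < 1: convergent.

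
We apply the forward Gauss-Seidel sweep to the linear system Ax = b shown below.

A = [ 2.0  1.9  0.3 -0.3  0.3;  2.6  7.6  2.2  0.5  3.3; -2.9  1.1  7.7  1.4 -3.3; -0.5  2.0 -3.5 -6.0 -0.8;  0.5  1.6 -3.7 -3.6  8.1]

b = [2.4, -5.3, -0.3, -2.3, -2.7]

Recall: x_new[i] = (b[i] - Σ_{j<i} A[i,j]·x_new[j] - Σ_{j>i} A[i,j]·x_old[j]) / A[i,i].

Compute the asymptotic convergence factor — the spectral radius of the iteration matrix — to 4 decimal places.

Split A = D + L + U, D = diag(2, 7.6, 7.7, -6, 8.1).
T_GS = -(D+L)⁻¹U: row 0 first, T[0,1] = -(1.9)/(2) = -0.9500; later rows by forward substitution.
  T[0,:] = [+0.0000  -0.9500  -0.1500  +0.1500  -0.1500]
  T[1,:] = [+0.0000  +0.3250  -0.2382  -0.1171  -0.3829]
  T[2,:] = [+0.0000  -0.4042  -0.0225  -0.1086  +0.4268]
  T[3,:] = [+0.0000  +0.4233  -0.0538  +0.0118  -0.4974]
  T[4,:] = [+0.0000  -0.0021  +0.0221  -0.0305  +0.0588]
|λ(T)| sorted: 0.5078, 0.1233, 0.1233, 0.0533, 0.0000.
ρ = 0.5078; 0.5078 < 1, so it converges for any x₀.

0.5078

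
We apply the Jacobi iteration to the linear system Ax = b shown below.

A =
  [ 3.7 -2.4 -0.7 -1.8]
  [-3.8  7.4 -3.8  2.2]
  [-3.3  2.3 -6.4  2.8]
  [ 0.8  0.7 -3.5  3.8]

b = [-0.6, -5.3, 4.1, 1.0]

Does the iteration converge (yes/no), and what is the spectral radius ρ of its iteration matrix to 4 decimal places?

no, ρ = 1.1337

A = D + L + U where D = diag(3.7, 7.4, -6.4, 3.8).
Jacobi T = -D⁻¹(L+U): T[0,1] = -(-2.4)/(3.7) = +0.6486; T[0,0] = 0.
  T[0,:] = [+0.0000 +0.6486 +0.1892 +0.4865]
  T[1,:] = [+0.5135 +0.0000 +0.5135 -0.2973]
  T[2,:] = [-0.5156 +0.3594 +0.0000 +0.4375]
  T[3,:] = [-0.2105 -0.1842 +0.9211 +0.0000]
|eigenvalues of T|: 1.1337, 0.6208, 0.6208, 0.1231.
spectral radius ρ = 1.1337; 1.1337 > 1 ⇒ diverges.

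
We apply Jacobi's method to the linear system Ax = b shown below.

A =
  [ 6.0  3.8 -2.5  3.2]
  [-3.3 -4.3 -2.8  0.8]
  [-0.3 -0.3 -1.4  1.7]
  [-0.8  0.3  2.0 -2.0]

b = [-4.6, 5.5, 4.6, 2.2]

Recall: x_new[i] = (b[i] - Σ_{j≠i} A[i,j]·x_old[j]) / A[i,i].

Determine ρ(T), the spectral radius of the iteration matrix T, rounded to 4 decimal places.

Let D = diag(6, -4.3, -1.4, -2); L, U the strict triangles.
T_J = -D⁻¹(L+U): T[2,3] = -(1.7)/(-1.4) = +1.2143; T[2,2] = 0.
  T[0,:] = [+0.0000  -0.6333  +0.4167  -0.5333]
  T[1,:] = [-0.7674  +0.0000  -0.6512  +0.1860]
  T[2,:] = [-0.2143  -0.2143  +0.0000  +1.2143]
  T[3,:] = [-0.4000  +0.1500  +1.0000  +0.0000]
|roots of det(T-λI)|: 1.2195, 1.0058, 1.0058, 0.7643.
spectral radius ρ = 1.2195; 1.2195 > 1, so it fails to converge.

1.2195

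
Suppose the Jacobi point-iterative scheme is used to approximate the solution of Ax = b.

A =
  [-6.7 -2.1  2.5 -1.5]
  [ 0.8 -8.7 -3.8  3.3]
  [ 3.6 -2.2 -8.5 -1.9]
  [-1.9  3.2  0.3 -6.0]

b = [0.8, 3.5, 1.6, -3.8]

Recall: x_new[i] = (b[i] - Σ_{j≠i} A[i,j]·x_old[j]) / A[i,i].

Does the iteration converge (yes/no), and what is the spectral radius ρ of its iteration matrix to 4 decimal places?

Let D = diag(-6.7, -8.7, -8.5, -6); L, U the strict triangles.
T_J = -D⁻¹(L+U): T[3,1] = -(3.2)/(-6) = +0.5333; T[3,3] = 0.
  T[0,:] = [+0.0000  -0.3134  +0.3731  -0.2239]
  T[1,:] = [+0.0920  +0.0000  -0.4368  +0.3793]
  T[2,:] = [+0.4235  -0.2588  +0.0000  -0.2235]
  T[3,:] = [-0.3167  +0.5333  +0.0500  +0.0000]
|λ(T)| sorted: 0.8218, 0.4346, 0.4346, 0.0211.
ρ = 0.8218; 0.8218 < 1 ⇒ converges.

yes, ρ = 0.8218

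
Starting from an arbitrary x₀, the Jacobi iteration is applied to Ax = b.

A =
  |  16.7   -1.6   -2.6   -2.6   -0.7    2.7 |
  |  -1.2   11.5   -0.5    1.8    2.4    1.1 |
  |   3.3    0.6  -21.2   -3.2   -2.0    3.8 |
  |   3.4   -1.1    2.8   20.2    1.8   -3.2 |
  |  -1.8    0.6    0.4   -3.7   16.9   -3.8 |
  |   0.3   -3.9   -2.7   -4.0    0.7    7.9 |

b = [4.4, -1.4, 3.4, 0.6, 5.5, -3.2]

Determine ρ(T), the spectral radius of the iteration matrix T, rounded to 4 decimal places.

A = D + L + U where D = diag(16.7, 11.5, -21.2, 20.2, 16.9, 7.9).
T_J = -D⁻¹(L+U): T[5,4] = -(0.7)/(7.9) = -0.0886; T[5,5] = 0.
  T[0,:] = [+0.0000, +0.0958, +0.1557, +0.1557, +0.0419, -0.1617]
  T[1,:] = [+0.1043, +0.0000, +0.0435, -0.1565, -0.2087, -0.0957]
  T[2,:] = [+0.1557, +0.0283, +0.0000, -0.1509, -0.0943, +0.1792]
  T[3,:] = [-0.1683, +0.0545, -0.1386, +0.0000, -0.0891, +0.1584]
  T[4,:] = [+0.1065, -0.0355, -0.0237, +0.2189, +0.0000, +0.2249]
  T[5,:] = [-0.0380, +0.4937, +0.3418, +0.5063, -0.0886, +0.0000]
|λ(T)| sorted: 0.5118, 0.3906, 0.3906, 0.1440, 0.0792, 0.0107.
spectral radius ρ = 0.5118; 0.5118 < 1, so it converges for any x₀.

0.5118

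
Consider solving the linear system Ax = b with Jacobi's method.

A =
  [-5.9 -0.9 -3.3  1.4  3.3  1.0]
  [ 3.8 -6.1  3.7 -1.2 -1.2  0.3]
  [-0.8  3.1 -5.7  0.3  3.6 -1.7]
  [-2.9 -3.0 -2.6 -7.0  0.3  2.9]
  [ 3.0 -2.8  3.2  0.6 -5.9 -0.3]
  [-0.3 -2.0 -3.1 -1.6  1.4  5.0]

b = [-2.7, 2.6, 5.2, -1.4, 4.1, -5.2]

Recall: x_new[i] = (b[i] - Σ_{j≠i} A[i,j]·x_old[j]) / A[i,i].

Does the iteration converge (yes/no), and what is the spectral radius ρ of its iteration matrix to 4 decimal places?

A = D + L + U where D = diag(-5.9, -6.1, -5.7, -7, -5.9, 5).
Jacobi: T = -D⁻¹(L+U), T[2,0] = -(-0.8)/(-5.7) = -0.1404; T[2,2] = 0.
  T[0,:] = [+0.0000 -0.1525 -0.5593 +0.2373 +0.5593 +0.1695]
  T[1,:] = [+0.6230 +0.0000 +0.6066 -0.1967 -0.1967 +0.0492]
  T[2,:] = [-0.1404 +0.5439 +0.0000 +0.0526 +0.6316 -0.2982]
  T[3,:] = [-0.4143 -0.4286 -0.3714 +0.0000 +0.0429 +0.4143]
  T[4,:] = [+0.5085 -0.4746 +0.5424 +0.1017 +0.0000 -0.0508]
  T[5,:] = [+0.0600 +0.4000 +0.6200 +0.3200 -0.2800 +0.0000]
eigenvalue magnitudes: 1.2483, 0.7376, 0.7376, 0.4968, 0.3913, 0.3913.
ρ(T) = max|λ| = 1.2483; 1.2483 > 1 ⇒ diverges.

no, ρ = 1.2483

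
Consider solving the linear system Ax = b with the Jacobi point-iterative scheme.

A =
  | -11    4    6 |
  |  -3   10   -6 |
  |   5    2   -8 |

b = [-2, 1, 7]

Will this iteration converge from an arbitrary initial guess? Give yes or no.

Let D = diag(-11, 10, -8); L, U the strict triangles.
Jacobi: T = -D⁻¹(L+U), T[1,2] = -(-6)/(10) = +0.6000; T[1,1] = 0.
  T[0,:] = [+0.0000 +0.3636 +0.5455]
  T[1,:] = [+0.3000 +0.0000 +0.6000]
  T[2,:] = [+0.6250 +0.2500 +0.0000]
|roots of det(T-λI)|: 0.8935, 0.4815, 0.4121.
spectral radius ρ = 0.8935; 0.8935 < 1 ⇒ converges.

yes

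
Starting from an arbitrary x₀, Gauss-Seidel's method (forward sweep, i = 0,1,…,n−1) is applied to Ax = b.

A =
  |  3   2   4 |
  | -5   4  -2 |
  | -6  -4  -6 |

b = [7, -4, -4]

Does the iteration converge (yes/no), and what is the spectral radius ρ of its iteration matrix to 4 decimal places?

Diagonal D = diag(3, 4, -6); L, U strict lower/upper.
GS T = -(D+L)⁻¹U: row 0 first, T[0,1] = -(2)/(3) = -0.6667; later rows by forward substitution.
  T[0,:] = [+0.0000, -0.6667, -1.3333]
  T[1,:] = [+0.0000, -0.8333, -1.1667]
  T[2,:] = [+0.0000, +1.2222, +2.1111]
eigenvalue magnitudes: 1.5000, 0.2222, 0.0000.
ρ = 1.5000; 1.5000 > 1 ⇒ diverges.

no, ρ = 1.5000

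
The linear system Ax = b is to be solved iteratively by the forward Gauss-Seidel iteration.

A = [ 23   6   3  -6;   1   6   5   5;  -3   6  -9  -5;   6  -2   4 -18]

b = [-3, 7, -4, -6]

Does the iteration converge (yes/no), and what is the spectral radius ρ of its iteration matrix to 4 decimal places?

Diagonal D = diag(23, 6, -9, -18); L, U strict lower/upper.
Gauss-Seidel: T = -(D+L)⁻¹U, row 0 first, T[0,2] = -(3)/(23) = -0.1304; later rows by forward substitution.
  T[0,:] = [+0.0000 -0.2609 -0.1304 +0.2609]
  T[1,:] = [+0.0000 +0.0435 -0.8116 -0.8768]
  T[2,:] = [+0.0000 +0.1159 -0.4976 -1.2271]
  T[3,:] = [+0.0000 -0.0660 -0.0639 -0.0883]
moduli |λ_i(T)| = 0.6681, 0.2455, 0.2455, 0.0000.
ρ = 0.6681; 0.6681 < 1: convergent.

yes, ρ = 0.6681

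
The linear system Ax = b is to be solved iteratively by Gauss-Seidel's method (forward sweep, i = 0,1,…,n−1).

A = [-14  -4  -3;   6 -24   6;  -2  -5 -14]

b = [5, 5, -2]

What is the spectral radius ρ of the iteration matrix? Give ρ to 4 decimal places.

Split A = D + L + U, D = diag(-14, -24, -14).
GS T = -(D+L)⁻¹U: row 0 first, T[0,2] = -(-3)/(-14) = -0.2143; later rows by forward substitution.
  T[0,:] = [+0.0000 -0.2857 -0.2143]
  T[1,:] = [+0.0000 -0.0714 +0.1964]
  T[2,:] = [+0.0000 +0.0663 -0.0395]
|roots of det(T-λI)|: 0.1707, 0.0598, 0.0000.
spectral radius ρ = 0.1707; 0.1707 < 1: convergent.

0.1707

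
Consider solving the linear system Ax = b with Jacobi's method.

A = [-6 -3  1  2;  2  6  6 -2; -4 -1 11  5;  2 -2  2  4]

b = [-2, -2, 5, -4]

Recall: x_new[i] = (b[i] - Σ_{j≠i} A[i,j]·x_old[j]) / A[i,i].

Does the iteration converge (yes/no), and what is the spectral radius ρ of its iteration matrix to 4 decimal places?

yes, ρ = 0.9147

Write A = D+L+U with D = diag(-6, 6, 11, 4).
T_J = -D⁻¹(L+U): T[0,1] = -(-3)/(-6) = -0.5000; T[0,0] = 0.
  T[0,:] = [+0.0000, -0.5000, +0.1667, +0.3333]
  T[1,:] = [-0.3333, +0.0000, -1.0000, +0.3333]
  T[2,:] = [+0.3636, +0.0909, +0.0000, -0.4545]
  T[3,:] = [-0.5000, +0.5000, -0.5000, +0.0000]
|roots of det(T-λI)|: 0.9147, 0.6266, 0.6266, 0.0985.
ρ(T) = max|λ| = 0.9147; 0.9147 < 1, so it converges for any x₀.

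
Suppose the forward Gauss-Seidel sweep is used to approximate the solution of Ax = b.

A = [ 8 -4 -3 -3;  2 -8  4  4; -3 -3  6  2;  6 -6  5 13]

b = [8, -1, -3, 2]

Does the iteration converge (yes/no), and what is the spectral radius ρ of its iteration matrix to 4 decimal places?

Split A = D + L + U, D = diag(8, -8, 6, 13).
Gauss-Seidel: T = -(D+L)⁻¹U, row 0 first, T[0,2] = -(-3)/(8) = +0.3750; later rows by forward substitution.
  T[0,:] = [+0.0000 +0.5000 +0.3750 +0.3750]
  T[1,:] = [+0.0000 +0.1250 +0.5938 +0.5938]
  T[2,:] = [+0.0000 +0.3125 +0.4844 +0.1510]
  T[3,:] = [+0.0000 -0.2933 -0.0853 +0.0429]
|λ(T)| sorted: 0.6110, 0.2509, 0.2509, 0.0000.
ρ(T) = max|λ| = 0.6110; 0.6110 < 1, so it converges for any x₀.

yes, ρ = 0.6110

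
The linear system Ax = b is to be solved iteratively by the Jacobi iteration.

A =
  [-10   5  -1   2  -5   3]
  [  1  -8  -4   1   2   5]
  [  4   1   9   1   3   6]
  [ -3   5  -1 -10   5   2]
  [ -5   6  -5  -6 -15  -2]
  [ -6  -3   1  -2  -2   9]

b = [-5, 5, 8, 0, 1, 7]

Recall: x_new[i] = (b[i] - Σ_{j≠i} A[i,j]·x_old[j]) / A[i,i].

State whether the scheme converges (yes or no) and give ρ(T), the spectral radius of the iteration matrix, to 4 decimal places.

no, ρ = 1.2081

A = D + L + U where D = diag(-10, -8, 9, -10, -15, 9).
Jacobi: T = -D⁻¹(L+U), T[2,1] = -(1)/(9) = -0.1111; T[2,2] = 0.
  T[0,:] = [+0.0000 +0.5000 -0.1000 +0.2000 -0.5000 +0.3000]
  T[1,:] = [+0.1250 +0.0000 -0.5000 +0.1250 +0.2500 +0.6250]
  T[2,:] = [-0.4444 -0.1111 +0.0000 -0.1111 -0.3333 -0.6667]
  T[3,:] = [-0.3000 +0.5000 -0.1000 +0.0000 +0.5000 +0.2000]
  T[4,:] = [-0.3333 +0.4000 -0.3333 -0.4000 +0.0000 -0.1333]
  T[5,:] = [+0.6667 +0.3333 -0.1111 +0.2222 +0.2222 +0.0000]
moduli |λ_i(T)| = 1.2081, 0.7565, 0.7565, 0.5272, 0.5272, 0.4080.
ρ = 1.2081; 1.2081 > 1: divergent.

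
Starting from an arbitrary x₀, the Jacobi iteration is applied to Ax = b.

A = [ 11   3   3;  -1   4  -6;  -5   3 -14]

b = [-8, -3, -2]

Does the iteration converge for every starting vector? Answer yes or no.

yes

Split A = D + L + U, D = diag(11, 4, -14).
Jacobi T = -D⁻¹(L+U): T[1,0] = -(-1)/(4) = +0.2500; T[1,1] = 0.
  T[0,:] = [+0.0000 -0.2727 -0.2727]
  T[1,:] = [+0.2500 +0.0000 +1.5000]
  T[2,:] = [-0.3571 +0.2143 +0.0000]
moduli |λ_i(T)| = 0.7288, 0.4248, 0.4248.
ρ = 0.7288; 0.7288 < 1 ⇒ converges.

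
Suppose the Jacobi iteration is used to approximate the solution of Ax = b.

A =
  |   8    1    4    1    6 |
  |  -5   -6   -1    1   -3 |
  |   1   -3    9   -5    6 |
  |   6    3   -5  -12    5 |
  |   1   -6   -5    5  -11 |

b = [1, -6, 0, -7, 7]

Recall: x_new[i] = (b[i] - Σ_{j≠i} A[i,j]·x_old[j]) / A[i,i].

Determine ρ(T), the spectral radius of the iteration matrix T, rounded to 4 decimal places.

1.2204

A = D + L + U where D = diag(8, -6, 9, -12, -11).
Jacobi T = -D⁻¹(L+U): T[2,4] = -(6)/(9) = -0.6667; T[2,2] = 0.
  T[0,:] = [+0.0000, -0.1250, -0.5000, -0.1250, -0.7500]
  T[1,:] = [-0.8333, +0.0000, -0.1667, +0.1667, -0.5000]
  T[2,:] = [-0.1111, +0.3333, +0.0000, +0.5556, -0.6667]
  T[3,:] = [+0.5000, +0.2500, -0.4167, +0.0000, +0.4167]
  T[4,:] = [+0.0909, -0.5455, -0.4545, +0.4545, +0.0000]
|eigenvalues of T|: 1.2204, 0.7177, 0.7177, 0.6611, 0.6611.
ρ = 1.2204; 1.2204 > 1, so it fails to converge.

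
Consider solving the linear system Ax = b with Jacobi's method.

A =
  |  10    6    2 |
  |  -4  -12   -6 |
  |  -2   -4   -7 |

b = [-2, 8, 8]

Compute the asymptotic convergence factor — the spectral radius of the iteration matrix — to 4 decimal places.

A = D + L + U where D = diag(10, -12, -7).
T_J = -D⁻¹(L+U): T[1,2] = -(-6)/(-12) = -0.5000; T[1,1] = 0.
  T[0,:] = [+0.0000 -0.6000 -0.2000]
  T[1,:] = [-0.3333 +0.0000 -0.5000]
  T[2,:] = [-0.2857 -0.5714 +0.0000]
|λ(T)| sorted: 0.8317, 0.5710, 0.2607.
ρ = 0.8317; 0.8317 < 1: convergent.

0.8317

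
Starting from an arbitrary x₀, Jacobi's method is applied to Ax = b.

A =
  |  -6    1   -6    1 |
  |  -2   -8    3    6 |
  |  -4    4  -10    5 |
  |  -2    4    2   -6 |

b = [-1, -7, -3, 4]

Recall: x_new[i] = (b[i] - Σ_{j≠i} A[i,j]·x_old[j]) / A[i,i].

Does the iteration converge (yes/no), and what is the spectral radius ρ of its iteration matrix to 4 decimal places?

no, ρ = 1.1833

Let D = diag(-6, -8, -10, -6); L, U the strict triangles.
Jacobi: T = -D⁻¹(L+U), T[1,0] = -(-2)/(-8) = -0.2500; T[1,1] = 0.
  T[0,:] = [+0.0000  +0.1667  -1.0000  +0.1667]
  T[1,:] = [-0.2500  +0.0000  +0.3750  +0.7500]
  T[2,:] = [-0.4000  +0.4000  +0.0000  +0.5000]
  T[3,:] = [-0.3333  +0.6667  +0.3333  +0.0000]
|λ(T)| sorted: 1.1833, 0.6508, 0.6360, 0.1035.
ρ = 1.1833; 1.1833 > 1 ⇒ diverges.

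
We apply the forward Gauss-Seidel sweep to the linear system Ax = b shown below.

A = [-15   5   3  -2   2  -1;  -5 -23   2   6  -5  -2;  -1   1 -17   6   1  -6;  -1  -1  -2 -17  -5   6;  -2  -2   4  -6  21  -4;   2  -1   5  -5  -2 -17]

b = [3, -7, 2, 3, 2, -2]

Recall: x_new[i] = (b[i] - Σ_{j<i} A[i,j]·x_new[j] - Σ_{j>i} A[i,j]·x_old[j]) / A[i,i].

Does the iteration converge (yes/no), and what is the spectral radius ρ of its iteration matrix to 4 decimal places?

Split A = D + L + U, D = diag(-15, -23, -17, -17, 21, -17).
T_GS = -(D+L)⁻¹U: row 0 first, T[0,3] = -(-2)/(-15) = -0.1333; later rows by forward substitution.
  T[0,:] = [+0.0000  +0.3333  +0.2000  -0.1333  +0.1333  -0.0667]
  T[1,:] = [+0.0000  -0.0725  +0.0435  +0.2899  -0.2464  -0.0725]
  T[2,:] = [+0.0000  -0.0239  -0.0092  +0.3778  +0.0365  -0.3533]
  T[3,:] = [+0.0000  -0.0125  -0.0132  -0.0537  -0.2918  +0.4027]
  T[4,:] = [+0.0000  +0.0258  +0.0212  -0.0724  -0.1011  +0.3596]
  T[5,:] = [+0.0000  +0.0371  +0.0197  +0.1027  +0.1386  -0.2682]
eigenvalue magnitudes: 0.5372, 0.1481, 0.1481, 0.0756, 0.0756, 0.0000.
spectral radius ρ = 0.5372; 0.5372 < 1 ⇒ converges.

yes, ρ = 0.5372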